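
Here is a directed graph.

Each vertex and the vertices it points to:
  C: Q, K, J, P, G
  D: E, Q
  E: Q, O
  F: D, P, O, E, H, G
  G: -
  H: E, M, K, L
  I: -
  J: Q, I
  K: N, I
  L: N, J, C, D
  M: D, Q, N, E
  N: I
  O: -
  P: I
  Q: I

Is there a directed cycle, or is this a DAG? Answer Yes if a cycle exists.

DFS with white/gray/black marking, starting from O:
O gray
O black
C gray
  Q gray
    I gray
    I black
  Q black
  K gray
    N gray
      N→I: I black — skip
    N black
    K→I: I black — skip
  K black
  J gray
    J→Q: Q black — skip
    J→I: I black — skip
  J black
  P gray
    P→I: I black — skip
  P black
  G gray
  G black
C black
D gray
  E gray
    E→Q: Q black — skip
    E→O: O black — skip
  E black
  D→Q: Q black — skip
D black
F gray
  F→D: D black — skip
  F→P: P black — skip
  F→O: O black — skip
  F→E: E black — skip
  H gray
    H→E: E black — skip
    M gray
      M→D: D black — skip
      M→Q: Q black — skip
      M→N: N black — skip
      M→E: E black — skip
    M black
    H→K: K black — skip
    L gray
      L→N: N black — skip
      L→J: J black — skip
      L→C: C black — skip
      L→D: D black — skip
    L black
  H black
  F→G: G black — skip
F black
Every edge goes to a white or black vertex — no back edge, so the graph is acyclic.

No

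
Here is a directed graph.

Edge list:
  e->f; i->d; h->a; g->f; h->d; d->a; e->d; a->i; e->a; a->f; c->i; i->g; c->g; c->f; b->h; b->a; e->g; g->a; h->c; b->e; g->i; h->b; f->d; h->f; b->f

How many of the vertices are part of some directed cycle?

7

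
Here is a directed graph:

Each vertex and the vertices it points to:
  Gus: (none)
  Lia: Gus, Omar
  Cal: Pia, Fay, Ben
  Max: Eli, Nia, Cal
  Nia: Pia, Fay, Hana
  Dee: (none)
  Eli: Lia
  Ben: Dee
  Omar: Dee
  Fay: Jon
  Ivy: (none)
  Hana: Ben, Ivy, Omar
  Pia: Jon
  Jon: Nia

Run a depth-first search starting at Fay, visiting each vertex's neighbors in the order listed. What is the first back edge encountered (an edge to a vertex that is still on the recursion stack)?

DFS from Fay (visiting each vertex's neighbors in the order listed); mark gray on enter, black on exit:
Fay gray
  Jon gray
    Nia gray
      Pia gray
        Pia→Jon: Jon is gray → back edge
First back edge: Pia → Jon.

Pia→Jon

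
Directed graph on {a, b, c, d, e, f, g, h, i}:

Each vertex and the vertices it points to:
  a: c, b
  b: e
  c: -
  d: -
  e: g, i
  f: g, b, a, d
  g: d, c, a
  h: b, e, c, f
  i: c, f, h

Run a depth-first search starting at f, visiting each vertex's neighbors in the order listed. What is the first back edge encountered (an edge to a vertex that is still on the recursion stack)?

e->g

DFS from f (visiting each vertex's neighbors in the order listed); mark gray on enter, black on exit:
f gray
  g gray
    d gray
    d black
    c gray
    c black
    a gray
      a→c: c black — skip
      b gray
        e gray
          e→g: g is gray → back edge
First back edge: e → g.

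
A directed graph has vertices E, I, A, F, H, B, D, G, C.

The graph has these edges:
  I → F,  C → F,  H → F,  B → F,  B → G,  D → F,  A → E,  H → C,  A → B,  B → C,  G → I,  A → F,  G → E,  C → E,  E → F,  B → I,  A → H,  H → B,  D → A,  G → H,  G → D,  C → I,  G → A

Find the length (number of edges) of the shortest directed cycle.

3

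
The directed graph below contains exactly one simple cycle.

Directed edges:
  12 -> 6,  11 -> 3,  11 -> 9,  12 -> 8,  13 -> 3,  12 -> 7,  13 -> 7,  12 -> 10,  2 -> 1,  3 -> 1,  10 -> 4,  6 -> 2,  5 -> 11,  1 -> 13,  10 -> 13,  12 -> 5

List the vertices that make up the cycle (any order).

1, 3, 13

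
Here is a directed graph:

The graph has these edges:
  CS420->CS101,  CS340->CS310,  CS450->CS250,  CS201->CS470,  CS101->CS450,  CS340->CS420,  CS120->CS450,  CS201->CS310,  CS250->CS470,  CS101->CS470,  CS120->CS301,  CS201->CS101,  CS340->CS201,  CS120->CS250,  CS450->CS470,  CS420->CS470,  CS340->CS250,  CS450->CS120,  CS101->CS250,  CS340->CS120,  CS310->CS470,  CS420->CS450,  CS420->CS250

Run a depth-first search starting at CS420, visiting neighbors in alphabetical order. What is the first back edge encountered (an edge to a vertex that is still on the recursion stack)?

CS120→CS450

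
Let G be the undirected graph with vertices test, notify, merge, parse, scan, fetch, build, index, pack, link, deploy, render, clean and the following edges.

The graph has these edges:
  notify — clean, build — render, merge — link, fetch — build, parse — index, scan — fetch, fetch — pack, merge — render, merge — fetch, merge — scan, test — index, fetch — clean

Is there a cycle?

Yes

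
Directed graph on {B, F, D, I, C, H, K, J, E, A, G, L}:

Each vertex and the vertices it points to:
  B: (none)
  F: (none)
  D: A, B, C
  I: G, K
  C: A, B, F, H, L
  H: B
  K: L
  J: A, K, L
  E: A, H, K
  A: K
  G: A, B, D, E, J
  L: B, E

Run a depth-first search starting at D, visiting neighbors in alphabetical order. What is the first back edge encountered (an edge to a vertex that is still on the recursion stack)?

E->A

DFS from D (visiting neighbors in alphabetical order); mark gray on enter, black on exit:
D gray
  A gray
    K gray
      L gray
        B gray
        B black
        E gray
          E→A: A is gray → back edge
First back edge: E → A.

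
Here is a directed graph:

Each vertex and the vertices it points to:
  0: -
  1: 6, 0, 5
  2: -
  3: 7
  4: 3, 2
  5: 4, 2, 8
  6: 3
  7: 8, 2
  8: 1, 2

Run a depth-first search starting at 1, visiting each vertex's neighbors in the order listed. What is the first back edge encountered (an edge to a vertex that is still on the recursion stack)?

DFS from 1 (visiting each vertex's neighbors in the order listed); mark gray on enter, black on exit:
1 gray
  6 gray
    3 gray
      7 gray
        8 gray
          8→1: 1 is gray → back edge
First back edge: 8 → 1.

8→1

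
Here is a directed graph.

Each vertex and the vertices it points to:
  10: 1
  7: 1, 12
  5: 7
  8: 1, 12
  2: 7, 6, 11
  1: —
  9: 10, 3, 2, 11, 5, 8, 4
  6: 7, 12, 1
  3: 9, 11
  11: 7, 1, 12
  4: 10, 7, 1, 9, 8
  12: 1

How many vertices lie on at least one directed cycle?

3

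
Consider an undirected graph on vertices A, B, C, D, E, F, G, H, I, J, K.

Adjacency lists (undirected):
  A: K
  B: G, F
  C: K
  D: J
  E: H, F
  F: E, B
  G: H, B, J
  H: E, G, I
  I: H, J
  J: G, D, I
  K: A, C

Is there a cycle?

Yes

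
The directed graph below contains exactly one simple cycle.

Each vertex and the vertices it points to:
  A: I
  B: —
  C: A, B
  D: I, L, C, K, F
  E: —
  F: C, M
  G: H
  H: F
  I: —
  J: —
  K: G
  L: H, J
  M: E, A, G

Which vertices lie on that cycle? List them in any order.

F, G, H, M

DFS with gray/black marking from F:
F gray
  C gray
    A gray
      I gray
      I black
    A black
    B gray
    B black
  C black
  M gray
    E gray
    E black
    M→A: A black — skip
    G gray
      H gray
        H→F: F is gray → back edge
Back edge closes the cycle F → M → G → H → F; its vertices are {F, G, H, M}.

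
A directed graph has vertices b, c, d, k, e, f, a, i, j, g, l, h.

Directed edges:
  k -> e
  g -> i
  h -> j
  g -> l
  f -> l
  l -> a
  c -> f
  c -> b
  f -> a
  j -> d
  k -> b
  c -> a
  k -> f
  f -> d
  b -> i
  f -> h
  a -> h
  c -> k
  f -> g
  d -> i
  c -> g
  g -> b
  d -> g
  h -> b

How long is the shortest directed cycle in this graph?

6

For each vertex v, BFS finds the shortest path from v back to v.
The shortest such closed walk is l → a → h → j → d → g → l, length 6.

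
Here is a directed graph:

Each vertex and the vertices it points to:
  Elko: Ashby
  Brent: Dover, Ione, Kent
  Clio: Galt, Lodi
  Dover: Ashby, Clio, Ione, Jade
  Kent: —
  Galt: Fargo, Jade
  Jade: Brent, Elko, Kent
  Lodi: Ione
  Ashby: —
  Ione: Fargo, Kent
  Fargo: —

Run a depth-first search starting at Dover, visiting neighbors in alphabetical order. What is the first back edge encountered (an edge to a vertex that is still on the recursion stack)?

DFS from Dover (visiting neighbors in alphabetical order); mark gray on enter, black on exit:
Dover gray
  Ashby gray
  Ashby black
  Clio gray
    Galt gray
      Fargo gray
      Fargo black
      Jade gray
        Brent gray
          Brent→Dover: Dover is gray → back edge
First back edge: Brent → Dover.

Brent->Dover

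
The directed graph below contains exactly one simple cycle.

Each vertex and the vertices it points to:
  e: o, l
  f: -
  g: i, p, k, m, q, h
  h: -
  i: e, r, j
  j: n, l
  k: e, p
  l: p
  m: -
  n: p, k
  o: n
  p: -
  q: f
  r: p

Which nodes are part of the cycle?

e, k, n, o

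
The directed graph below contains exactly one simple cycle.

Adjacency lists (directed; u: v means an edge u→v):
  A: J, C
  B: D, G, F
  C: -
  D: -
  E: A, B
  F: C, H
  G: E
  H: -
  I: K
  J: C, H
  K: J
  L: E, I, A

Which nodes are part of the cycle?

DFS with gray/black marking from E:
E gray
  A gray
    J gray
      C gray
      C black
      H gray
      H black
    J black
    A→C: C black — skip
  A black
  B gray
    D gray
    D black
    G gray
      G→E: E is gray → back edge
Back edge closes the cycle E → B → G → E; its vertices are {B, E, G}.

B, E, G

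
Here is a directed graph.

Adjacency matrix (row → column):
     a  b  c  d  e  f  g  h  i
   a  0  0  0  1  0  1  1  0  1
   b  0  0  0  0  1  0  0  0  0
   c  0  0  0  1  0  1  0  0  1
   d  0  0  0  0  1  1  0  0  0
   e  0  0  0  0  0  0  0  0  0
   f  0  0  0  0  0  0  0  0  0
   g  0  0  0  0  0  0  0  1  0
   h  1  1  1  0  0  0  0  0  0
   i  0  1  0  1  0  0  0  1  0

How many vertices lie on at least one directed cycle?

A vertex is on a directed cycle iff it belongs to a strongly connected component of size ≥ 2 (or has a self-loop).
The vertices on cycles are {a, c, g, h, i} — 5 in total.

5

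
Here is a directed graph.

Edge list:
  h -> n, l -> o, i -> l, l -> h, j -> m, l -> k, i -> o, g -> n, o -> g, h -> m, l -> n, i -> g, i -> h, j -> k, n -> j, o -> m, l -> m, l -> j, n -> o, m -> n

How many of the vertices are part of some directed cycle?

A vertex is on a directed cycle iff it belongs to a strongly connected component of size ≥ 2 (or has a self-loop).
The vertices on cycles are {g, j, m, n, o} — 5 in total.

5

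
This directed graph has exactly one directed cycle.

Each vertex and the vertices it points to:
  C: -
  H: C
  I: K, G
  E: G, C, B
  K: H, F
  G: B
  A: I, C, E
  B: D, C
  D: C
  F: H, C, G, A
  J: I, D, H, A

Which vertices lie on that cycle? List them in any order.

A, F, I, K

DFS with gray/black marking from I:
I gray
  K gray
    H gray
      C gray
      C black
    H black
    F gray
      F→H: H black — skip
      F→C: C black — skip
      G gray
        B gray
          D gray
            D→C: C black — skip
          D black
          B→C: C black — skip
        B black
      G black
      A gray
        A→I: I is gray → back edge
Back edge closes the cycle I → K → F → A → I; its vertices are {A, F, I, K}.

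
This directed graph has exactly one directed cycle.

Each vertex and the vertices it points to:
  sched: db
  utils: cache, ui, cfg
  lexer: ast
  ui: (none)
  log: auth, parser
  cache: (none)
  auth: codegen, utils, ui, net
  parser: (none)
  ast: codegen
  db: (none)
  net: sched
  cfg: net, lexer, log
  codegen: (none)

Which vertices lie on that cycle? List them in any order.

DFS with gray/black marking from cfg:
cfg gray
  net gray
    sched gray
      db gray
      db black
    sched black
  net black
  lexer gray
    ast gray
      codegen gray
      codegen black
    ast black
  lexer black
  log gray
    auth gray
      auth→codegen: codegen black — skip
      utils gray
        cache gray
        cache black
        ui gray
        ui black
        utils→cfg: cfg is gray → back edge
Back edge closes the cycle cfg → log → auth → utils → cfg; its vertices are {cfg, log, auth, utils}.

cfg, log, auth, utils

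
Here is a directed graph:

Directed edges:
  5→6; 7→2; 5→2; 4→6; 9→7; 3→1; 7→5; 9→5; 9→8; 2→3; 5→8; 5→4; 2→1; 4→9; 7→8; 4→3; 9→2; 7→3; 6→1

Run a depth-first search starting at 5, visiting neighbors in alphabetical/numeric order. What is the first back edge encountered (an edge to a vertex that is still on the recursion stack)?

9->5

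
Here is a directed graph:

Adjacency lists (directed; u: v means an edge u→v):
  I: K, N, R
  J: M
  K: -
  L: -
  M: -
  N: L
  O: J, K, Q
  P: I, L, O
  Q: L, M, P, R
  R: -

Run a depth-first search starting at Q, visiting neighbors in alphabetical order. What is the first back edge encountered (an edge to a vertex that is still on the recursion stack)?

O->Q

DFS from Q (visiting neighbors in alphabetical order); mark gray on enter, black on exit:
Q gray
  L gray
  L black
  M gray
  M black
  P gray
    I gray
      K gray
      K black
      N gray
        N→L: L black — skip
      N black
      R gray
      R black
    I black
    P→L: L black — skip
    O gray
      J gray
        J→M: M black — skip
      J black
      O→K: K black — skip
      O→Q: Q is gray → back edge
First back edge: O → Q.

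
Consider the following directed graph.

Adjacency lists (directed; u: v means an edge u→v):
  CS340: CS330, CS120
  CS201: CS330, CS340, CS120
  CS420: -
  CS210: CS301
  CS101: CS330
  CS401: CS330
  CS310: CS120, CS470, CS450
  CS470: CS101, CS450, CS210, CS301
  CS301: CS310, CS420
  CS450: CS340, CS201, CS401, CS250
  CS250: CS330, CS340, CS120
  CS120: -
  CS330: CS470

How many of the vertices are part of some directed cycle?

A vertex is on a directed cycle iff it belongs to a strongly connected component of size ≥ 2 (or has a self-loop).
The vertices on cycles are {CS101, CS201, CS210, CS250, CS301, CS310, CS330, CS340, CS401, CS450, CS470} — 11 in total.

11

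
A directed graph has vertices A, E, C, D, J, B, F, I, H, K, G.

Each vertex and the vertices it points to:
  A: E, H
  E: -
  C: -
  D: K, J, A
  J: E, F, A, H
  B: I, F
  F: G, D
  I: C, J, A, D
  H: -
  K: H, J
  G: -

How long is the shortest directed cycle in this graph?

For each vertex v, BFS finds the shortest path from v back to v.
The shortest such closed walk is F → D → J → F, length 3.

3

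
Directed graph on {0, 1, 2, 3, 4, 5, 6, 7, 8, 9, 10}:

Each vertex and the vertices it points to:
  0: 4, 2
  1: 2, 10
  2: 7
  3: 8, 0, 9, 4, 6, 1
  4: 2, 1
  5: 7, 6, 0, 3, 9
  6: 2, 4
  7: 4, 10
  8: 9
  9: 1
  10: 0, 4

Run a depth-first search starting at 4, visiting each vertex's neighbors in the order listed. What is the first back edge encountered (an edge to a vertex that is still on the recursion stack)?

DFS from 4 (visiting each vertex's neighbors in the order listed); mark gray on enter, black on exit:
4 gray
  2 gray
    7 gray
      7→4: 4 is gray → back edge
First back edge: 7 → 4.

7->4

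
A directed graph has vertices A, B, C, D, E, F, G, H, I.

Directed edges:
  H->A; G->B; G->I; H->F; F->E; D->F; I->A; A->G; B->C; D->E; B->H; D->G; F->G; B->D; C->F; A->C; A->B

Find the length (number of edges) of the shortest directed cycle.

For each vertex v, BFS finds the shortest path from v back to v.
The shortest such closed walk is A → G → I → A, length 3.

3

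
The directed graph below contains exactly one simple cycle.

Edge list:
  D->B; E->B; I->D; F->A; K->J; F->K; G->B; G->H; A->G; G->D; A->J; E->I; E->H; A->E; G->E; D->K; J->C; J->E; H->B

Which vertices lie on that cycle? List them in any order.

D, E, I, J, K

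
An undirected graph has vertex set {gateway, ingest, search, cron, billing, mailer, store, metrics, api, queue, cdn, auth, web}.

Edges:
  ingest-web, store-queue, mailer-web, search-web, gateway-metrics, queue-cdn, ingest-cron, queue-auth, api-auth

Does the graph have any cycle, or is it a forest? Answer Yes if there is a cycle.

No

DFS, tracking each vertex's parent; an edge to a visited non-parent vertex closes a cycle.
Start from ingest:
visit ingest (parent –)
  visit cron (parent ingest)
    cron–ingest: parent, skip
  visit web (parent ingest)
    web–ingest: parent, skip
    visit mailer (parent web)
      mailer–web: parent, skip
    visit search (parent web)
      search–web: parent, skip
visit gateway (parent –)
  visit metrics (parent gateway)
    metrics–gateway: parent, skip
visit billing (parent –)
visit store (parent –)
  visit queue (parent store)
    queue–store: parent, skip
    visit cdn (parent queue)
      cdn–queue: parent, skip
    visit auth (parent queue)
      visit api (parent auth)
        api–auth: parent, skip
      auth–queue: parent, skip
No non-parent visited neighbor found — the graph is a forest.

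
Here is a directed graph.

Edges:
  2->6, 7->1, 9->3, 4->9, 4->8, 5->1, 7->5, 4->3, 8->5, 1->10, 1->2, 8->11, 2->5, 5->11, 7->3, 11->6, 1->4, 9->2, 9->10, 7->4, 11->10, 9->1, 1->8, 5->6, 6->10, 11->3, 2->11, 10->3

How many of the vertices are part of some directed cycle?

A vertex is on a directed cycle iff it belongs to a strongly connected component of size ≥ 2 (or has a self-loop).
The vertices on cycles are {1, 2, 4, 5, 8, 9} — 6 in total.

6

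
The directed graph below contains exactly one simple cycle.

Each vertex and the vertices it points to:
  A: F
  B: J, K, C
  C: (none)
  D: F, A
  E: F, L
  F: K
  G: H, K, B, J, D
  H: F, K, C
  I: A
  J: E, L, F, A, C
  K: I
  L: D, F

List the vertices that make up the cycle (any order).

DFS with gray/black marking from K:
K gray
  I gray
    A gray
      F gray
        F→K: K is gray → back edge
Back edge closes the cycle K → I → A → F → K; its vertices are {A, F, I, K}.

A, F, I, K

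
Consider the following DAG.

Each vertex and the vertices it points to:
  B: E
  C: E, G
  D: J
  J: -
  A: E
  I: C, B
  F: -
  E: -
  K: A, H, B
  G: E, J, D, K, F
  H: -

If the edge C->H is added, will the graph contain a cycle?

No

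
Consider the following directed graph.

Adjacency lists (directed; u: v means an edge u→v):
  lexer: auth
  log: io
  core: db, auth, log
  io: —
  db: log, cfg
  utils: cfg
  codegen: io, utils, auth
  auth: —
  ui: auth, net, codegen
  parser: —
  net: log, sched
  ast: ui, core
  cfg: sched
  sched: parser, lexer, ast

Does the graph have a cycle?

DFS with white/gray/black marking, starting from cfg:
cfg gray
  sched gray
    parser gray
    parser black
    lexer gray
      auth gray
      auth black
    lexer black
    ast gray
      ui gray
        ui→auth: auth black — skip
        net gray
          log gray
            io gray
            io black
          log black
          net→sched: sched is gray → back edge
Back edge found, so a cycle exists: sched → ast → ui → net → sched.

Yes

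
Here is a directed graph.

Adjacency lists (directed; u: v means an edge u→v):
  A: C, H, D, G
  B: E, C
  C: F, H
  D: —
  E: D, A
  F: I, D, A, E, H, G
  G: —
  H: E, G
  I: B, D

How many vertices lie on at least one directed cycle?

A vertex is on a directed cycle iff it belongs to a strongly connected component of size ≥ 2 (or has a self-loop).
The vertices on cycles are {A, B, C, E, F, H, I} — 7 in total.

7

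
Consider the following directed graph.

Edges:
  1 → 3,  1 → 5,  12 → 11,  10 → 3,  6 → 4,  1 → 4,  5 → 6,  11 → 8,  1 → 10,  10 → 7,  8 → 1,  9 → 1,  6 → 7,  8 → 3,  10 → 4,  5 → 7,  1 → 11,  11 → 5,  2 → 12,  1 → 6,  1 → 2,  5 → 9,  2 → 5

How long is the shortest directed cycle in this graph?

For each vertex v, BFS finds the shortest path from v back to v.
The shortest such closed walk is 1 → 5 → 9 → 1, length 3.

3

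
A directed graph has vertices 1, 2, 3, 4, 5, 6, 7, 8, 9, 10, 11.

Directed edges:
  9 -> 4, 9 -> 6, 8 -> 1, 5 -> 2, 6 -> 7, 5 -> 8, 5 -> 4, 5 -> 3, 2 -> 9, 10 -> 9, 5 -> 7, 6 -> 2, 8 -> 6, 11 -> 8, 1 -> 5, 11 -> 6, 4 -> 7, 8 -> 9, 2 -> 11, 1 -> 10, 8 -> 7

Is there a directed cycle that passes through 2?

Yes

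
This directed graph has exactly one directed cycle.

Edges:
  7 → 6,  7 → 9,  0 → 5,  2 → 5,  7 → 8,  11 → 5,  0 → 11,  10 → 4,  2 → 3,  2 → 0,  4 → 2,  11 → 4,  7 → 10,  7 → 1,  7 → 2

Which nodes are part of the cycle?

0, 2, 4, 11

DFS with gray/black marking from 2:
2 gray
  3 gray
  3 black
  0 gray
    5 gray
    5 black
    11 gray
      11→5: 5 black — skip
      4 gray
        4→2: 2 is gray → back edge
Back edge closes the cycle 2 → 0 → 11 → 4 → 2; its vertices are {0, 2, 4, 11}.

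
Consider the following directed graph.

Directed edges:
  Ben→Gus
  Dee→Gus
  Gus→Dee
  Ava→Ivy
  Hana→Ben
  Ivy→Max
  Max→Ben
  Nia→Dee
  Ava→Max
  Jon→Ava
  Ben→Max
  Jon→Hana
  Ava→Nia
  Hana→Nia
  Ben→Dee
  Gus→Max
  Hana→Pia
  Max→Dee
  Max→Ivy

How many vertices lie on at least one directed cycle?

A vertex is on a directed cycle iff it belongs to a strongly connected component of size ≥ 2 (or has a self-loop).
The vertices on cycles are {Ben, Dee, Gus, Ivy, Max} — 5 in total.

5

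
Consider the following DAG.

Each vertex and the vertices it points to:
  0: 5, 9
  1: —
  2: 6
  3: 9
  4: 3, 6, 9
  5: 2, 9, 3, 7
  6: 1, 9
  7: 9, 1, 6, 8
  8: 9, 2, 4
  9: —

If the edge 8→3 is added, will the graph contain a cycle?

Adding 8→3 creates a cycle iff 3 can already reach 8.
Explore from 3: no path reaches 8. The graph stays acyclic.

No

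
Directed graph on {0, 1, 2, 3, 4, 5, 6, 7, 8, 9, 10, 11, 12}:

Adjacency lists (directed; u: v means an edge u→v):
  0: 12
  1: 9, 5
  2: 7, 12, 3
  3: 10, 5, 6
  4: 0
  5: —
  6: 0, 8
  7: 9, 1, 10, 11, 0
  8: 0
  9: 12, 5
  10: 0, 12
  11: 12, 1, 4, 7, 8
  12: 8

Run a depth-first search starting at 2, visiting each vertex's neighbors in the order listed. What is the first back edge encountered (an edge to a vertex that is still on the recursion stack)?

0->12

DFS from 2 (visiting each vertex's neighbors in the order listed); mark gray on enter, black on exit:
2 gray
  7 gray
    9 gray
      12 gray
        8 gray
          0 gray
            0→12: 12 is gray → back edge
First back edge: 0 → 12.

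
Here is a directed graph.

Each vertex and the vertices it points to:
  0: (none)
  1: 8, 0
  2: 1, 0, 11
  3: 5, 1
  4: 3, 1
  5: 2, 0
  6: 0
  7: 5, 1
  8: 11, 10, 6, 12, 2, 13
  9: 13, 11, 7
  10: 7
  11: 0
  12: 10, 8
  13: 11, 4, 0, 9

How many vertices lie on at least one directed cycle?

11

A vertex is on a directed cycle iff it belongs to a strongly connected component of size ≥ 2 (or has a self-loop).
The vertices on cycles are {1, 2, 3, 4, 5, 7, 8, 9, 10, 12, 13} — 11 in total.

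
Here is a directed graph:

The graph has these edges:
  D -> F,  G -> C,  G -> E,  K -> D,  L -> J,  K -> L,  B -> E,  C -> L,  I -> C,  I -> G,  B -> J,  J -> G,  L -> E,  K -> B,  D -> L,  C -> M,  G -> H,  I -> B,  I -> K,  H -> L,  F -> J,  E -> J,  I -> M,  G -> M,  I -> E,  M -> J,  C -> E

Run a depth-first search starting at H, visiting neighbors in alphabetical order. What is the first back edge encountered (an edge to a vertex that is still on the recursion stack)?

C->E

DFS from H (visiting neighbors in alphabetical order); mark gray on enter, black on exit:
H gray
  L gray
    E gray
      J gray
        G gray
          C gray
            C→E: E is gray → back edge
First back edge: C → E.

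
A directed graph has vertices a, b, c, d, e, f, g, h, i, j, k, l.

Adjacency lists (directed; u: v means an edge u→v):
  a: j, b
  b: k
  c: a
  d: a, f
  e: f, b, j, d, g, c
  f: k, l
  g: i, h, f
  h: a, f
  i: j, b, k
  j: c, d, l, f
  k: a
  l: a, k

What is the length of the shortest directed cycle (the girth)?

For each vertex v, BFS finds the shortest path from v back to v.
The shortest such closed walk is j → l → a → j, length 3.

3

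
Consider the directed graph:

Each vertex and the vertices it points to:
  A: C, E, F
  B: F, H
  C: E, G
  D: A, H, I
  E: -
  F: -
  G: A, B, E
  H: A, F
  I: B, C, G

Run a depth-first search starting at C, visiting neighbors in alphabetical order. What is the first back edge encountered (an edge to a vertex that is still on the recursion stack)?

A→C

DFS from C (visiting neighbors in alphabetical order); mark gray on enter, black on exit:
C gray
  E gray
  E black
  G gray
    A gray
      A→C: C is gray → back edge
First back edge: A → C.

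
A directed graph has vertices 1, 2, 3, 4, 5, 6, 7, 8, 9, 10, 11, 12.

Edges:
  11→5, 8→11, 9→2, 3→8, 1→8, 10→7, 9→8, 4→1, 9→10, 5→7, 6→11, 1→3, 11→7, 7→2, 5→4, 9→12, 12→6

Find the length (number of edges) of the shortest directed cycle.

5

For each vertex v, BFS finds the shortest path from v back to v.
The shortest such closed walk is 11 → 5 → 4 → 1 → 8 → 11, length 5.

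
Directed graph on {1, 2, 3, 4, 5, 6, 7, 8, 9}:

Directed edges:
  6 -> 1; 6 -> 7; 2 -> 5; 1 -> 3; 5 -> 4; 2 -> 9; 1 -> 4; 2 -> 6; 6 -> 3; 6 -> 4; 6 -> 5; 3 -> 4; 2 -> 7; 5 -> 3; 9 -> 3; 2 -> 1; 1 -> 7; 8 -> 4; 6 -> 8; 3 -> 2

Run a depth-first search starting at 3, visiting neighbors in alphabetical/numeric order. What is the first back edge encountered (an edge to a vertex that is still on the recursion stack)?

DFS from 3 (visiting neighbors in alphabetical/numeric order); mark gray on enter, black on exit:
3 gray
  2 gray
    1 gray
      1→3: 3 is gray → back edge
First back edge: 1 → 3.

1->3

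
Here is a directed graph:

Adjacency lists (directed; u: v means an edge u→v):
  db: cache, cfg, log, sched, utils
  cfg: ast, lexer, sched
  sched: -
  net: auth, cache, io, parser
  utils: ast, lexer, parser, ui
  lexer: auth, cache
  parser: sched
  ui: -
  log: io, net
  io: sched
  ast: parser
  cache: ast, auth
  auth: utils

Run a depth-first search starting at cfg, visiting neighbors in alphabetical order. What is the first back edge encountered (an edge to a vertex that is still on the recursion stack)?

utils→lexer

DFS from cfg (visiting neighbors in alphabetical order); mark gray on enter, black on exit:
cfg gray
  ast gray
    parser gray
      sched gray
      sched black
    parser black
  ast black
  lexer gray
    auth gray
      utils gray
        utils→ast: ast black — skip
        utils→lexer: lexer is gray → back edge
First back edge: utils → lexer.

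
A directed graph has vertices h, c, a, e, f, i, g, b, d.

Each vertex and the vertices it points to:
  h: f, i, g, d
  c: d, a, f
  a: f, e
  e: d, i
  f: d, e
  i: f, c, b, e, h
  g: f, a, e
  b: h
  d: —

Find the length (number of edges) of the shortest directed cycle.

2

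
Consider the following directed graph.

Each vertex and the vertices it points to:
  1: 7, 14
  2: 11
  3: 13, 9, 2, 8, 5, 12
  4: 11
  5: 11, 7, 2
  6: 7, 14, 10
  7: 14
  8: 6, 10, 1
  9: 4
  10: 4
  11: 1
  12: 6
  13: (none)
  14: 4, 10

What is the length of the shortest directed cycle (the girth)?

4

For each vertex v, BFS finds the shortest path from v back to v.
The shortest such closed walk is 11 → 1 → 14 → 4 → 11, length 4.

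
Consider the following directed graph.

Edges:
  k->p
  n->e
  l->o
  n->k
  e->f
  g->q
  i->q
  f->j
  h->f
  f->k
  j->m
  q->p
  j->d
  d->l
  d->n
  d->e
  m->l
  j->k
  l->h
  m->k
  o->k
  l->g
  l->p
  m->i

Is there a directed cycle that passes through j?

Yes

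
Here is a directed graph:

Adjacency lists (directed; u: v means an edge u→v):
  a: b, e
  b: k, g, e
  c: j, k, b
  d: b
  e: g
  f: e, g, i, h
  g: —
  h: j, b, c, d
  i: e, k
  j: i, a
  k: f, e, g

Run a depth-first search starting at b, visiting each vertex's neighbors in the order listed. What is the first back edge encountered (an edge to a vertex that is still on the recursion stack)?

DFS from b (visiting each vertex's neighbors in the order listed); mark gray on enter, black on exit:
b gray
  k gray
    f gray
      e gray
        g gray
        g black
      e black
      f→g: g black — skip
      i gray
        i→e: e black — skip
        i→k: k is gray → back edge
First back edge: i → k.

i→k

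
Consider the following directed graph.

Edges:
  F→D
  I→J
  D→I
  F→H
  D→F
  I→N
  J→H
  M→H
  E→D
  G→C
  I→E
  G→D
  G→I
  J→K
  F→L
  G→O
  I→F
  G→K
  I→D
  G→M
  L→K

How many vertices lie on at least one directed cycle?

A vertex is on a directed cycle iff it belongs to a strongly connected component of size ≥ 2 (or has a self-loop).
The vertices on cycles are {D, E, F, I} — 4 in total.

4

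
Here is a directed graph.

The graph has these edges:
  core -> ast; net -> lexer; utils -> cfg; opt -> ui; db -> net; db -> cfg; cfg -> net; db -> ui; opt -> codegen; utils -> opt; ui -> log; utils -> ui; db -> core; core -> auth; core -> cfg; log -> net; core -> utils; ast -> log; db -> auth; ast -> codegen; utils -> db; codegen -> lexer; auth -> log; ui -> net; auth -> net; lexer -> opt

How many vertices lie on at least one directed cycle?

9

A vertex is on a directed cycle iff it belongs to a strongly connected component of size ≥ 2 (or has a self-loop).
The vertices on cycles are {db, ui, log, net, opt, core, lexer, utils, codegen} — 9 in total.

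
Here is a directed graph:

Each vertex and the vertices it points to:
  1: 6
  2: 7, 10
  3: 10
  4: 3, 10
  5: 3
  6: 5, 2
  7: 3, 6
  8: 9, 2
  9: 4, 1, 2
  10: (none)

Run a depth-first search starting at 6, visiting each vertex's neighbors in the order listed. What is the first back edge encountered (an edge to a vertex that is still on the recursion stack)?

7→6

DFS from 6 (visiting each vertex's neighbors in the order listed); mark gray on enter, black on exit:
6 gray
  5 gray
    3 gray
      10 gray
      10 black
    3 black
  5 black
  2 gray
    7 gray
      7→3: 3 black — skip
      7→6: 6 is gray → back edge
First back edge: 7 → 6.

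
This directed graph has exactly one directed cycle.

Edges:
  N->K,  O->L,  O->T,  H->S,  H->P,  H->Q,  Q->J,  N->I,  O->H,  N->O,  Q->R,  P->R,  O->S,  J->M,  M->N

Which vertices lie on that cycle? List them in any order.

DFS with gray/black marking from M:
M gray
  N gray
    I gray
    I black
    O gray
      S gray
      S black
      H gray
        P gray
          R gray
          R black
        P black
        H→S: S black — skip
        Q gray
          J gray
            J→M: M is gray → back edge
Back edge closes the cycle M → N → O → H → Q → J → M; its vertices are {H, J, M, N, O, Q}.

H, J, M, N, O, Q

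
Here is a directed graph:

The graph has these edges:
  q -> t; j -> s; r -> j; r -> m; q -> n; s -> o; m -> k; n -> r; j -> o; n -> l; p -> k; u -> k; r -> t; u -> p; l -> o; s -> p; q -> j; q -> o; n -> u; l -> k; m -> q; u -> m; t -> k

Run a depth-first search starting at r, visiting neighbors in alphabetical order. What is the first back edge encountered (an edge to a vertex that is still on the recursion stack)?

n→r

DFS from r (visiting neighbors in alphabetical order); mark gray on enter, black on exit:
r gray
  j gray
    o gray
    o black
    s gray
      s→o: o black — skip
      p gray
        k gray
        k black
      p black
    s black
  j black
  m gray
    m→k: k black — skip
    q gray
      q→j: j black — skip
      n gray
        l gray
          l→k: k black — skip
          l→o: o black — skip
        l black
        n→r: r is gray → back edge
First back edge: n → r.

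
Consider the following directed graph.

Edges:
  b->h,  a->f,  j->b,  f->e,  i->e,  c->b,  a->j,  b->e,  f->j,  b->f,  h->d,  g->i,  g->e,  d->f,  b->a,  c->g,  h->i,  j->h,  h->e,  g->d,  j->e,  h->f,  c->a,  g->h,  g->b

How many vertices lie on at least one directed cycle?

A vertex is on a directed cycle iff it belongs to a strongly connected component of size ≥ 2 (or has a self-loop).
The vertices on cycles are {a, b, d, f, h, j} — 6 in total.

6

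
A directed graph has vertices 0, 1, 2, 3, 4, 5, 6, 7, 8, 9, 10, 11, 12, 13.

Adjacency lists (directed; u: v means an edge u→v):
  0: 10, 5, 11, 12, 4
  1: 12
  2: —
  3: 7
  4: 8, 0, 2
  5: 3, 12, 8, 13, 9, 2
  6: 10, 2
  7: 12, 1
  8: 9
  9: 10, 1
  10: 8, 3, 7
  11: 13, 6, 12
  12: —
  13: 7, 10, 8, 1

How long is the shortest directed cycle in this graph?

For each vertex v, BFS finds the shortest path from v back to v.
The shortest such closed walk is 0 → 4 → 0, length 2.

2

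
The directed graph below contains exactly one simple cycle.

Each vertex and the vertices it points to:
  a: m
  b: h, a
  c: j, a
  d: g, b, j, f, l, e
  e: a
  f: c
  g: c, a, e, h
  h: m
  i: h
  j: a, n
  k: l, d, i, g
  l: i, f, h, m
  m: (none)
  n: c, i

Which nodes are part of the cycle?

c, j, n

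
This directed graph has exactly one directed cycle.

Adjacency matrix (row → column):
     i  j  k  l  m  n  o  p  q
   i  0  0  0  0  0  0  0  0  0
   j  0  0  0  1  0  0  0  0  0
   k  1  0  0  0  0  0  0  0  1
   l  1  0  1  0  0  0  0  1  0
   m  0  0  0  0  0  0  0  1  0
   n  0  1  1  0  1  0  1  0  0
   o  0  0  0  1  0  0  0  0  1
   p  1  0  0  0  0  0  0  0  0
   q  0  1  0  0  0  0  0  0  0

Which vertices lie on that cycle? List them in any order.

j, k, l, q

DFS with gray/black marking from j:
j gray
  l gray
    i gray
    i black
    k gray
      k→i: i black — skip
      q gray
        q→j: j is gray → back edge
Back edge closes the cycle j → l → k → q → j; its vertices are {j, k, l, q}.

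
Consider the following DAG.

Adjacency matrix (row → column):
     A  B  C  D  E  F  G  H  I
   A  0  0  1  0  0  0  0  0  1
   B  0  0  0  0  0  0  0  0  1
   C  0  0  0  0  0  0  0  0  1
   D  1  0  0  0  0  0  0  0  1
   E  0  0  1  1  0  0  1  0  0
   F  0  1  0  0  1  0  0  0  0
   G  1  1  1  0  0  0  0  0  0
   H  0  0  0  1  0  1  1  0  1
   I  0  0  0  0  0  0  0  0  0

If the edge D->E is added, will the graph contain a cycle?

Adding D→E creates a cycle iff E can already reach D.
Path from E: E → D.
So E → … → D → E is a cycle.

Yes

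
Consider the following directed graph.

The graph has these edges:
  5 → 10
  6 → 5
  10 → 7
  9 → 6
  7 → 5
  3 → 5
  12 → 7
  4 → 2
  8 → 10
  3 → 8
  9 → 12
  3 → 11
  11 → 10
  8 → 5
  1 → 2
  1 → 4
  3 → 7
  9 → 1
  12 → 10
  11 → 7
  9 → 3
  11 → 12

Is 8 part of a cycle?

No

8 lies on a cycle iff there is a path from 8 back to itself.
Exploring from 8, it never reaches itself; equivalently, its strongly connected component is a singleton.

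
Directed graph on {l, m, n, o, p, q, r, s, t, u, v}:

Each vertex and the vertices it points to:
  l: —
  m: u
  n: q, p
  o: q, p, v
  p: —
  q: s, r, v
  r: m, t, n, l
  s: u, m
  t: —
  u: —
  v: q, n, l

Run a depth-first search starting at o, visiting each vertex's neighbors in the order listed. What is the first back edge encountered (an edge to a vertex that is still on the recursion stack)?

n->q

DFS from o (visiting each vertex's neighbors in the order listed); mark gray on enter, black on exit:
o gray
  q gray
    s gray
      u gray
      u black
      m gray
        m→u: u black — skip
      m black
    s black
    r gray
      r→m: m black — skip
      t gray
      t black
      n gray
        n→q: q is gray → back edge
First back edge: n → q.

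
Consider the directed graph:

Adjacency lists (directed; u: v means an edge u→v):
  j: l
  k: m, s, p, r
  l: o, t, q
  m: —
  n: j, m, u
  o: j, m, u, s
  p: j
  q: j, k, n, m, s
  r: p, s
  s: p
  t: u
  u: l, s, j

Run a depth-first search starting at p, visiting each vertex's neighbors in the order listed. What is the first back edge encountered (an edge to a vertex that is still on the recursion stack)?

DFS from p (visiting each vertex's neighbors in the order listed); mark gray on enter, black on exit:
p gray
  j gray
    l gray
      o gray
        o→j: j is gray → back edge
First back edge: o → j.

o→j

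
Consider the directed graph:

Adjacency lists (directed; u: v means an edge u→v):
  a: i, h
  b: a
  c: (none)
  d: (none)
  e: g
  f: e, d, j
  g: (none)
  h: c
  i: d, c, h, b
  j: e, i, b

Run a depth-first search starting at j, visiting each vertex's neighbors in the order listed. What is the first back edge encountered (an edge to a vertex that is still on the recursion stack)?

DFS from j (visiting each vertex's neighbors in the order listed); mark gray on enter, black on exit:
j gray
  e gray
    g gray
    g black
  e black
  i gray
    d gray
    d black
    c gray
    c black
    h gray
      h→c: c black — skip
    h black
    b gray
      a gray
        a→i: i is gray → back edge
First back edge: a → i.

a→i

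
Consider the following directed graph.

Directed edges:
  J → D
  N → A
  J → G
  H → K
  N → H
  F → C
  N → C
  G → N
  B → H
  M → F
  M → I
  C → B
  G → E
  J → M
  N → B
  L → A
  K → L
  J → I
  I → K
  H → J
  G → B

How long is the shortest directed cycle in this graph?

For each vertex v, BFS finds the shortest path from v back to v.
The shortest such closed walk is H → J → G → N → H, length 4.

4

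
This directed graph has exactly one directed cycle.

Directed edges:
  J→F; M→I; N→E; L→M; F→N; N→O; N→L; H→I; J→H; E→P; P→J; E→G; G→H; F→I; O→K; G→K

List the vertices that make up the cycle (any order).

E, F, J, N, P

DFS with gray/black marking from N:
N gray
  L gray
    M gray
      I gray
      I black
    M black
  L black
  O gray
    K gray
    K black
  O black
  E gray
    P gray
      J gray
        H gray
          H→I: I black — skip
        H black
        F gray
          F→N: N is gray → back edge
Back edge closes the cycle N → E → P → J → F → N; its vertices are {E, F, J, N, P}.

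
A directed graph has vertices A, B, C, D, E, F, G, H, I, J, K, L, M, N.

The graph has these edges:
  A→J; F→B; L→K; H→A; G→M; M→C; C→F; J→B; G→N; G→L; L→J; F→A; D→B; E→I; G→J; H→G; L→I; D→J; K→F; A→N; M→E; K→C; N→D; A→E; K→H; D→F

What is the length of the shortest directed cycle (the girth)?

For each vertex v, BFS finds the shortest path from v back to v.
The shortest such closed walk is K → H → G → L → K, length 4.

4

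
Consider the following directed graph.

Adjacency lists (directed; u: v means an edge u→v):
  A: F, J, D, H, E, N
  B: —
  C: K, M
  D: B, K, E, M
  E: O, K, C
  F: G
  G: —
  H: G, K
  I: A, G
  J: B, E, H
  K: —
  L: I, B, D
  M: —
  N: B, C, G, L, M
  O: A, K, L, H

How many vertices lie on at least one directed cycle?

A vertex is on a directed cycle iff it belongs to a strongly connected component of size ≥ 2 (or has a self-loop).
The vertices on cycles are {A, D, E, I, J, L, N, O} — 8 in total.

8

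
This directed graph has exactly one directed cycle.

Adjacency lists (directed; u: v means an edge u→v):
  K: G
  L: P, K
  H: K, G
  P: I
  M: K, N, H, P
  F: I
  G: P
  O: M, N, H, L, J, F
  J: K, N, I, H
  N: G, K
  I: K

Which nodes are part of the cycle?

G, I, K, P

DFS with gray/black marking from P:
P gray
  I gray
    K gray
      G gray
        G→P: P is gray → back edge
Back edge closes the cycle P → I → K → G → P; its vertices are {G, I, K, P}.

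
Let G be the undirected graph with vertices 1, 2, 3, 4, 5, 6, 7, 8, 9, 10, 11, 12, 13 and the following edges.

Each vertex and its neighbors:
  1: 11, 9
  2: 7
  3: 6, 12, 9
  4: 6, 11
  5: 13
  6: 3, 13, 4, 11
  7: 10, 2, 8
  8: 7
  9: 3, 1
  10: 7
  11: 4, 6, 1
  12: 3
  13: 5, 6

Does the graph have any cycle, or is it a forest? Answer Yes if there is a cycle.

DFS, tracking each vertex's parent; an edge to a visited non-parent vertex closes a cycle.
Start from 12:
visit 12 (parent –)
  visit 3 (parent 12)
    visit 6 (parent 3)
      6–3: parent, skip
      visit 13 (parent 6)
        visit 5 (parent 13)
          5–13: parent, skip
        13–6: parent, skip
      visit 4 (parent 6)
        4–6: parent, skip
        visit 11 (parent 4)
          11–4: parent, skip
          11–6: 6 visited and ≠ parent → cycle
Cycle: 6 – 4 – 11 – 6.

Yes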